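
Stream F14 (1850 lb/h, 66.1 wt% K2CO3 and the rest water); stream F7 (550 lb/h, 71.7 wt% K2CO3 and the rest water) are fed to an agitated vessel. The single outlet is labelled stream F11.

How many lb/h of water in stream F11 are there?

water out = water in = 1850×0.339 + 550×0.283 = 782.8 lb/h.

782.8 lb/h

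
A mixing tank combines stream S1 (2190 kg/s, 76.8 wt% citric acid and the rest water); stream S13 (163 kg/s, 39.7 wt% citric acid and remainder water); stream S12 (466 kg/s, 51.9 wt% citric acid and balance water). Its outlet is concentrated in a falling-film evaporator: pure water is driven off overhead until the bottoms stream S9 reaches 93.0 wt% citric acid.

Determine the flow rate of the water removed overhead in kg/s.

citric acid entering = 2190×0.768 + 163×0.397 + 466×0.519 = 1988.5 kg/s.
All citric acid reports to S9, so S9 = 1988.5/0.930 = 2138.2 kg/s.
Total feed = 2819 kg/s; overhead = 2819 − 2138.2 = 680.84 kg/s.

680.8 kg/s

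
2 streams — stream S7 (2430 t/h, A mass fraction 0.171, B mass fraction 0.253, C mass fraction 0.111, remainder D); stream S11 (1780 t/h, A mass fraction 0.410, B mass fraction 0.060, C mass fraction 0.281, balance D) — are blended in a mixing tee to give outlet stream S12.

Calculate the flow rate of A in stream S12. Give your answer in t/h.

1145 t/h

A out = A in = 2430×0.171 + 1780×0.410 = 1145.3 t/h.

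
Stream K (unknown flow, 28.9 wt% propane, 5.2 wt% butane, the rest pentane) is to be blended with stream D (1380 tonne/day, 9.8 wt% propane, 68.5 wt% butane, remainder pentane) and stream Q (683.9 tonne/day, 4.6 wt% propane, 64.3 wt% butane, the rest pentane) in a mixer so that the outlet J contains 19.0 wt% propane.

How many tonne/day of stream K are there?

Let K be the unknown flow. Total out = 2063.9 + K.
propane balance: 166.7 + 0.289·K = 0.190·(2063.9 + K)
(0.289 − 0.190)·K = 0.190×2063.9 − 166.7 = 225.44
K = 225.44 / 0.099 = 2277.2 tonne/day

2277 tonne/day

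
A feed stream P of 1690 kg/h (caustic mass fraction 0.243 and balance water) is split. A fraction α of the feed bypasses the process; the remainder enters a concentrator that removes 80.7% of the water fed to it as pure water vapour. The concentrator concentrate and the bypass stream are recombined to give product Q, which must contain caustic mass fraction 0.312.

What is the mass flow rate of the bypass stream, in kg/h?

All 1690×0.243 = 410.67 kg/h of caustic reaches Q, so Q = 410.67/0.312 = 1316.2 kg/h and vapour = 373.75 kg/h.
The evaporator receives (1−α)·1690 of feed at 0.757 water and removes 0.807 of that water:
0.807×0.757×(1−α)×1690 = 373.75
(1−α) = 373.75/1032.4 = 0.3620;  α = 0.6380.
Bypass flow = 0.6380×1690 = 1078.2 kg/h.

1078 kg/h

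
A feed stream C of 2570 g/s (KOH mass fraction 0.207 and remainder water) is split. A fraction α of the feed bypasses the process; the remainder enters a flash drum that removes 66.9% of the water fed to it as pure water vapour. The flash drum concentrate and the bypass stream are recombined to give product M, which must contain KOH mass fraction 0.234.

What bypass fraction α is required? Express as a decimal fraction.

All 2570×0.207 = 531.99 g/s of KOH reaches M, so M = 531.99/0.234 = 2273.5 g/s and vapour = 296.54 g/s.
The evaporator receives (1−α)·2570 of feed at 0.793 water and removes 0.669 of that water:
0.669×0.793×(1−α)×2570 = 296.54
(1−α) = 296.54/1363.4 = 0.2175;  α = 0.7825.

0.783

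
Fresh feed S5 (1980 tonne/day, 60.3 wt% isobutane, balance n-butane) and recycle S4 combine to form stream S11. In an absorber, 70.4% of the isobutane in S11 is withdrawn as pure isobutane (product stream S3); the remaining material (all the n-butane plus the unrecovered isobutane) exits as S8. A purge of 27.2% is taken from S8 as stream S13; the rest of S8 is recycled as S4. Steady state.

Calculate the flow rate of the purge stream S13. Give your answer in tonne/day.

n-butane enters only via S5 and leaves only via the purge: 1980×0.397 = 0.272×(n-butane in S8), and the absorber passes all n-butane, so n-butane in S11 = n-butane in S8 = 2889.9 tonne/day.
isobutane in S11: m_A = 1980×0.603 + (1−0.272)·(1−0.704)·m_A, so m_A = 1193.9/0.7845 = 1521.9 tonne/day.
S8 = (1−0.704)×1521.9 + 2889.9 = 3340.4 tonne/day.
Purge S13 = 0.272×3340.4 = 908.59 tonne/day.

908.6 tonne/day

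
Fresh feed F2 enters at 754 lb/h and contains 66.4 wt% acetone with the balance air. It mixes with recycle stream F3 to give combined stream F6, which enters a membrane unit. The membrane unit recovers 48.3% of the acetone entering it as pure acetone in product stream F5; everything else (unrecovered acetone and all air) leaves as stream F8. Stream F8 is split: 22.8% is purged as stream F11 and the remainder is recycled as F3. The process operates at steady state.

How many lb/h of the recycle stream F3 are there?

1190 lb/h

air enters only via F2 and leaves only via the purge: 754×0.336 = 0.228×(air in F8), and the membrane unit passes all air, so air in F6 = air in F8 = 1111.2 lb/h.
acetone in F6: m_A = 754×0.664 + (1−0.228)·(1−0.483)·m_A, so m_A = 500.66/0.6009 = 833.21 lb/h.
F8 = (1−0.483)×833.21 + 1111.2 = 1541.9 lb/h.
Recycle F3 = (1−0.228)×1541.9 = 1190.4 lb/h.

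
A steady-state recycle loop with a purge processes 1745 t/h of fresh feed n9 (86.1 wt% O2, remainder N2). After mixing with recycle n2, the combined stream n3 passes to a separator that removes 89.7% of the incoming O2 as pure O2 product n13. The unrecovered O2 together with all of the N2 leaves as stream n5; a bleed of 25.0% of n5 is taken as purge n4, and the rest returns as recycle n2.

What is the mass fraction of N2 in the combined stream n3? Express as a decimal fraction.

N2 enters only via n9 and leaves only via the purge: 1745×0.139 = 0.250×(N2 in n5), and the separator passes all N2, so N2 in n3 = N2 in n5 = 970.22 t/h.
O2 in n3: m_A = 1745×0.861 + (1−0.250)·(1−0.897)·m_A, so m_A = 1502.4/0.9227 = 1628.2 t/h.
n3 = 1628.2 + 970.22 = 2598.4 t/h.
N2 fraction in n3 = 970.22/2598.4 = 0.3734.

0.3734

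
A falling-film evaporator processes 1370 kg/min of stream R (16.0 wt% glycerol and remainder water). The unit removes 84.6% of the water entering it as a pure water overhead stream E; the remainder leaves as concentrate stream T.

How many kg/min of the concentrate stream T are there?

water entering = 1370×0.840 = 1150.8 kg/min; overhead removed = 0.846×1150.8 = 973.58 kg/min.
Concentrate = 1370 − 973.58 = 396.42 kg/min.

396.4 kg/min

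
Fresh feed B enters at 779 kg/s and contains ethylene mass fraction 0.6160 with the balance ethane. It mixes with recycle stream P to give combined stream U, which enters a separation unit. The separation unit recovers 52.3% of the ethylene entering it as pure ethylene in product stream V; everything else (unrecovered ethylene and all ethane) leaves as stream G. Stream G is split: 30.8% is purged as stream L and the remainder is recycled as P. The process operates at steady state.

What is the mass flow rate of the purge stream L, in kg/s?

ethane enters only via B and leaves only via the purge: 779×0.384 = 0.308×(ethane in G), and the separation unit passes all ethane, so ethane in U = ethane in G = 971.22 kg/s.
ethylene in U: m_A = 779×0.616 + (1−0.308)·(1−0.523)·m_A, so m_A = 479.86/0.6699 = 716.3 kg/s.
G = (1−0.523)×716.3 + 971.22 = 1312.9 kg/s.
Purge L = 0.308×1312.9 = 404.37 kg/s.

404.4 kg/s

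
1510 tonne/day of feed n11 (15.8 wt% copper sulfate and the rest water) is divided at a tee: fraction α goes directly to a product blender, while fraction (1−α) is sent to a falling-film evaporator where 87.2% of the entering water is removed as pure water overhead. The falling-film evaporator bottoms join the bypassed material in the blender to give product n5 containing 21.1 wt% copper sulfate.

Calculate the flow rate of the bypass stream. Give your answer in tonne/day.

993.4 tonne/day

All 1510×0.158 = 238.58 tonne/day of copper sulfate reaches n5, so n5 = 238.58/0.211 = 1130.7 tonne/day and vapour = 379.29 tonne/day.
The evaporator receives (1−α)·1510 of feed at 0.842 water and removes 0.872 of that water:
0.872×0.842×(1−α)×1510 = 379.29
(1−α) = 379.29/1108.7 = 0.3421;  α = 0.6579.
Bypass flow = 0.6579×1510 = 993.42 tonne/day.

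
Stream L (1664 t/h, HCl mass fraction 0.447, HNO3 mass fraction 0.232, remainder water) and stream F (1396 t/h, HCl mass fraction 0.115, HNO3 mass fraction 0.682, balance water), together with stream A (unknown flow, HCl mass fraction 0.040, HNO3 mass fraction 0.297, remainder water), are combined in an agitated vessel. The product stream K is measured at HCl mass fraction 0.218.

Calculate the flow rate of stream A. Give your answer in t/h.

Let A be the unknown flow. Total out = 3060 + A.
HCl balance: 904.35 + 0.040·A = 0.218·(3060 + A)
(0.040 − 0.218)·A = 0.218×3060 − 904.35 = -237.27
A = -237.27 / -0.178 = 1333 t/h

1333 t/h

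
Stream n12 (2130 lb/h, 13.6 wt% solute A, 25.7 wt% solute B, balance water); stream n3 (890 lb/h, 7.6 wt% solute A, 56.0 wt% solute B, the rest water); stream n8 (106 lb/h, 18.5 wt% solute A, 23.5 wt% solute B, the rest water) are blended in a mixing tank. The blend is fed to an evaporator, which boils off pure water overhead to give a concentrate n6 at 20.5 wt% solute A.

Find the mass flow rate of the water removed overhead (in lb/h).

1287 lb/h

solute A entering = 2130×0.136 + 890×0.076 + 106×0.185 = 376.93 lb/h.
All solute A reports to n6, so n6 = 376.93/0.205 = 1838.7 lb/h.
Total feed = 3126 lb/h; overhead = 3126 − 1838.7 = 1287.3 lb/h.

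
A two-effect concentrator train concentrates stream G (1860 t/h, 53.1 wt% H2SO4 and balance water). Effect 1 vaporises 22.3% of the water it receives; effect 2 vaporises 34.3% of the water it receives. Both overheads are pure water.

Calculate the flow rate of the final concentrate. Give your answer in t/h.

water in feed = 1860×0.469 = 872.34 t/h.
After stage 1: water left = (1−0.223)×872.34 = 677.81; stream total = 1665.5 t/h.
After stage 2: water left = (1−0.343)×677.81 = 445.32; final concentrate = 1433 t/h.

1433 t/h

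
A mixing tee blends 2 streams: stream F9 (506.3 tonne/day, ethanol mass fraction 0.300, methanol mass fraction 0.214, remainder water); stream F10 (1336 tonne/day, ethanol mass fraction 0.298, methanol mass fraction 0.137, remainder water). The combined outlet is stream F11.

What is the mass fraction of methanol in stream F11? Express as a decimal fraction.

0.158

Total flow out = 506.3 + 1336 = 1842.3 tonne/day.
methanol in = 506.3×0.214 + 1336×0.137 = 291.38 tonne/day.
methanol mass fraction in F11 = 291.38/1842.3 = 0.158.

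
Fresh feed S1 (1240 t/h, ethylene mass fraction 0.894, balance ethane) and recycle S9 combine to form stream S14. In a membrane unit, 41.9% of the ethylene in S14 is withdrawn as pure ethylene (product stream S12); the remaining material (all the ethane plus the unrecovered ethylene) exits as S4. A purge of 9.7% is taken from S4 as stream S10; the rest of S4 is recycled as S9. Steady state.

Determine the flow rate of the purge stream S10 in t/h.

262.9 t/h

ethane enters only via S1 and leaves only via the purge: 1240×0.106 = 0.097×(ethane in S4), and the membrane unit passes all ethane, so ethane in S14 = ethane in S4 = 1355.1 t/h.
ethylene in S14: m_A = 1240×0.894 + (1−0.097)·(1−0.419)·m_A, so m_A = 1108.6/0.4754 = 2332.1 t/h.
S4 = (1−0.419)×2332.1 + 1355.1 = 2710 t/h.
Purge S10 = 0.097×2710 = 262.87 t/h.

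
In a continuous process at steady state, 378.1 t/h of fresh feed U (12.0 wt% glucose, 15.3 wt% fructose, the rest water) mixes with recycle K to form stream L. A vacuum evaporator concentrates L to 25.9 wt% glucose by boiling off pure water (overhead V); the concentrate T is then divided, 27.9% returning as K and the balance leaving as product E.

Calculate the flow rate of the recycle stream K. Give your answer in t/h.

Overall glucose balance (none leaves overhead): glucose in fresh feed = glucose in product, i.e. 378.1×0.120 = (1−0.279)·T·0.259.
T = 45.372/(0.259×0.721) = 242.97 t/h.
Recycle K = 0.279×242.97 = 67.789 t/h.

67.79 t/h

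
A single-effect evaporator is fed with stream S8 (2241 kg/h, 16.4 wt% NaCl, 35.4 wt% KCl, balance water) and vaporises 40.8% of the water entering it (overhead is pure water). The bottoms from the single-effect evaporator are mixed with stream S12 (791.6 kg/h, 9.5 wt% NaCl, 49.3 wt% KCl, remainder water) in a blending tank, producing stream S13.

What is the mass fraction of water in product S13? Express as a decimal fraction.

Vapour removed = 0.408×0.482×2241 = 440.71 kg/h; concentrate = 1800.3 kg/h.
water reaching the mixer = 639.46 (from concentrate) + 791.6×0.412 = 965.6 kg/h.
Product flow = 1800.3 + 791.6 = 2591.9 kg/h; water fraction = 0.373.

0.373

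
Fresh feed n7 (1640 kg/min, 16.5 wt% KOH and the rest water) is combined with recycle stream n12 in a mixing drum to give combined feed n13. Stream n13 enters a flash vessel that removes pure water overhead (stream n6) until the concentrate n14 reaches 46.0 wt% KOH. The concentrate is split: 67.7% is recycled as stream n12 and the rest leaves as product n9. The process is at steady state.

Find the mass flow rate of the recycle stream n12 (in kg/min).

1233 kg/min

Overall KOH balance (none leaves overhead): KOH in fresh feed = KOH in product, i.e. 1640×0.165 = (1−0.677)·n14·0.460.
n14 = 270.6/(0.460×0.323) = 1821.2 kg/min.
Recycle n12 = 0.677×1821.2 = 1233 kg/min.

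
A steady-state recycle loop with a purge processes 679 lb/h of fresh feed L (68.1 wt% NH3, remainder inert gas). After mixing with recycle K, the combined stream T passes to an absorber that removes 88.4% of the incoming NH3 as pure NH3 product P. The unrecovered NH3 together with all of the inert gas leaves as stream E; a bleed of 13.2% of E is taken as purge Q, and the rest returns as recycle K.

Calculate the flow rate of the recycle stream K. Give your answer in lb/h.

inert gas enters only via L and leaves only via the purge: 679×0.319 = 0.132×(inert gas in E), and the absorber passes all inert gas, so inert gas in T = inert gas in E = 1640.9 lb/h.
NH3 in T: m_A = 679×0.681 + (1−0.132)·(1−0.884)·m_A, so m_A = 462.4/0.8993 = 514.17 lb/h.
E = (1−0.884)×514.17 + 1640.9 = 1700.6 lb/h.
Recycle K = (1−0.132)×1700.6 = 1476.1 lb/h.

1476 lb/h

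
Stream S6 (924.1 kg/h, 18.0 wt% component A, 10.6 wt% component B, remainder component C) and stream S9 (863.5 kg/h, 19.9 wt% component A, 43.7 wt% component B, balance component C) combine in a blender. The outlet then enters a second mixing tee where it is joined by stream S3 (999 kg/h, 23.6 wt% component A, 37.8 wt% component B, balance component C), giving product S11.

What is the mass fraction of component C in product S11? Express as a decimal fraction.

Overall, product flow = 2786.6 kg/h.
component C in = 924.1×0.714 + 863.5×0.364 + 999×0.386 = 1359.7 kg/h.
component C fraction in S11 = 0.488.

0.488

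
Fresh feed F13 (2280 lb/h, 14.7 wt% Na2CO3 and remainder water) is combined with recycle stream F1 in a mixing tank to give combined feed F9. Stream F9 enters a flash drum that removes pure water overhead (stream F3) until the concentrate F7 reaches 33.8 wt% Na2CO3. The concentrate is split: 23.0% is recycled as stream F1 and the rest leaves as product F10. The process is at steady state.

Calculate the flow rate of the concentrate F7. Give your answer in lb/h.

1288 lb/h

Overall Na2CO3 balance (none leaves overhead): Na2CO3 in fresh feed = Na2CO3 in product, i.e. 2280×0.147 = (1−0.230)·F7·0.338.
F7 = 335.16/(0.338×0.770) = 1287.8 lb/h.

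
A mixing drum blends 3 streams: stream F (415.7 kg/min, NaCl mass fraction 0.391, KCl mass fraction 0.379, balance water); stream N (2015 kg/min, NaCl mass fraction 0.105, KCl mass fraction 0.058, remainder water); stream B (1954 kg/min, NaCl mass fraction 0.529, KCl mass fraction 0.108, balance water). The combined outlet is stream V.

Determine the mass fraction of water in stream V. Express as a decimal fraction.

Total flow out = 415.7 + 2015 + 1954 = 4384.7 kg/min.
water in = 415.7×0.230 + 2015×0.837 + 1954×0.363 = 2491.5 kg/min.
water mass fraction in V = 2491.5/4384.7 = 0.568.

0.568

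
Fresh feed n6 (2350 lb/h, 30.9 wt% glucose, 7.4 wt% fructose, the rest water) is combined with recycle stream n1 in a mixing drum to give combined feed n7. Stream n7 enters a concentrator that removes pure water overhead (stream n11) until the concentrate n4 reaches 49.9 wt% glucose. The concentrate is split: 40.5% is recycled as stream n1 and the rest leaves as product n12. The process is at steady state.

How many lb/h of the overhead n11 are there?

894.8 lb/h

Overall glucose balance (none leaves overhead): glucose in fresh feed = glucose in product, i.e. 2350×0.309 = (1−0.405)·n4·0.499.
n4 = 726.15/(0.499×0.595) = 2445.7 lb/h.
Recycle n1 = 0.405×2445.7 = 990.52 lb/h.
Combined feed n7 = 2350 + 990.52 = 3340.5 lb/h.
Overhead n11 = n7 − n4 = 3340.5 − 2445.7 = 894.79 lb/h.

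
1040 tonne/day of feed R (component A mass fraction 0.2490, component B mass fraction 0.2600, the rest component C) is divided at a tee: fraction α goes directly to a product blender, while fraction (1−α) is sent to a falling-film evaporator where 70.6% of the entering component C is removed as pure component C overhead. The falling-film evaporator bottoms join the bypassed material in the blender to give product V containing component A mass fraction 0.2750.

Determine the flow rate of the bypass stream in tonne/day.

756.3 tonne/day

All 1040×0.249 = 258.96 tonne/day of component A reaches V, so V = 258.96/0.275 = 941.67 tonne/day and vapour = 98.327 tonne/day.
The evaporator receives (1−α)·1040 of feed at 0.491 component C and removes 0.706 of that component C:
0.706×0.491×(1−α)×1040 = 98.327
(1−α) = 98.327/360.51 = 0.2727;  α = 0.7273.
Bypass flow = 0.7273×1040 = 756.35 tonne/day.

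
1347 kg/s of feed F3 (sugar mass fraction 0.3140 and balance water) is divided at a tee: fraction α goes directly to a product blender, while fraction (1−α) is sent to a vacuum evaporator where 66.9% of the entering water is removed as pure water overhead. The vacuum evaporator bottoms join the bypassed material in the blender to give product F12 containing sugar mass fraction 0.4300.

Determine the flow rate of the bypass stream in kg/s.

All 1347×0.314 = 422.96 kg/s of sugar reaches F12, so F12 = 422.96/0.430 = 983.62 kg/s and vapour = 363.38 kg/s.
The evaporator receives (1−α)·1347 of feed at 0.686 water and removes 0.669 of that water:
0.669×0.686×(1−α)×1347 = 363.38
(1−α) = 363.38/618.18 = 0.5878;  α = 0.4122.
Bypass flow = 0.4122×1347 = 555.22 kg/s.

555.2 kg/s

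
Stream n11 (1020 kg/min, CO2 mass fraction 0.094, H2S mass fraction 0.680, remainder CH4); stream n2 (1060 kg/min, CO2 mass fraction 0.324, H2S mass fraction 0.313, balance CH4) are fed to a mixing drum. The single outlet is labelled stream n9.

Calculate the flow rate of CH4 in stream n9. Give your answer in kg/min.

615.3 kg/min

CH4 out = CH4 in = 1020×0.226 + 1060×0.363 = 615.3 kg/min.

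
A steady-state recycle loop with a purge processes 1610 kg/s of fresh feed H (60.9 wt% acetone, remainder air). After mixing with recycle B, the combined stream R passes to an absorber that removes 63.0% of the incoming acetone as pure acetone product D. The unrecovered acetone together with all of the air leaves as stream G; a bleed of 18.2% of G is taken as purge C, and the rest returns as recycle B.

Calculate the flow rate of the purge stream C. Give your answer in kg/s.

724.2 kg/s

air enters only via H and leaves only via the purge: 1610×0.391 = 0.182×(air in G), and the absorber passes all air, so air in R = air in G = 3458.8 kg/s.
acetone in R: m_A = 1610×0.609 + (1−0.182)·(1−0.630)·m_A, so m_A = 980.49/0.6973 = 1406 kg/s.
G = (1−0.630)×1406 + 3458.8 = 3979.1 kg/s.
Purge C = 0.182×3979.1 = 724.19 kg/s.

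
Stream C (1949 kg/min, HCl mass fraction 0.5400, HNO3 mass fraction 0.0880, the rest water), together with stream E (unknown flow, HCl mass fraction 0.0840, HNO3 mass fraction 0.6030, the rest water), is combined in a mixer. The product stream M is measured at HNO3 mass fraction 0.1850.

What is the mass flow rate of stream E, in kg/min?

Let E be the unknown flow. Total out = 1949 + E.
HNO3 balance: 171.51 + 0.603·E = 0.185·(1949 + E)
(0.603 − 0.185)·E = 0.185×1949 − 171.51 = 189.05
E = 189.05 / 0.418 = 452.28 kg/min

452.3 kg/min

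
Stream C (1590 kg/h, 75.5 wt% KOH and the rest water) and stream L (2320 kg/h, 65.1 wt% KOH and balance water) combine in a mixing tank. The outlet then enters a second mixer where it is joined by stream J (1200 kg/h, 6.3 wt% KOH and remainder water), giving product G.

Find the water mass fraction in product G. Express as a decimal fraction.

0.455

Overall, product flow = 5110 kg/h.
water in = 1590×0.245 + 2320×0.349 + 1200×0.937 = 2323.6 kg/h.
water fraction in G = 0.455.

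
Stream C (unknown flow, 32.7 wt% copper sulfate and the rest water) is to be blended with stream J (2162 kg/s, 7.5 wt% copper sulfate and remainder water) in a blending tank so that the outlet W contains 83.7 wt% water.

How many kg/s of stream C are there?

1160 kg/s

Let C be the unknown flow. Total out = 2162 + C.
water balance: 1999.9 + 0.673·C = 0.837·(2162 + C)
(0.673 − 0.837)·C = 0.837×2162 − 1999.9 = -190.26
C = -190.26 / -0.164 = 1160.1 kg/s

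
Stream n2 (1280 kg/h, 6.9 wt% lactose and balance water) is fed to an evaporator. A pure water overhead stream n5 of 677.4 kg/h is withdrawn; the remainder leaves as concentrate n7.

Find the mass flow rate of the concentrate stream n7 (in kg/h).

602.6 kg/h

Concentrate = 1280 − 677.4 = 602.6 kg/h.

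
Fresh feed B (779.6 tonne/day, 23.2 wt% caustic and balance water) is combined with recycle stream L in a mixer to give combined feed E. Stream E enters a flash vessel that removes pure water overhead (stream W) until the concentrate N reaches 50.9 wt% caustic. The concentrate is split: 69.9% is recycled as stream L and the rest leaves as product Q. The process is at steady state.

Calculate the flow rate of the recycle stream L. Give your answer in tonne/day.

825.2 tonne/day

Overall caustic balance (none leaves overhead): caustic in fresh feed = caustic in product, i.e. 779.6×0.232 = (1−0.699)·N·0.509.
N = 180.87/(0.509×0.301) = 1180.5 tonne/day.
Recycle L = 0.699×1180.5 = 825.19 tonne/day.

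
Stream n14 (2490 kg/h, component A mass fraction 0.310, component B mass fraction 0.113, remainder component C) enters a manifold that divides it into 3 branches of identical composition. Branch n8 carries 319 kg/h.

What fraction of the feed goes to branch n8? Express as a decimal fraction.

0.128

Fraction to n8 = 319/2490 = 0.1281.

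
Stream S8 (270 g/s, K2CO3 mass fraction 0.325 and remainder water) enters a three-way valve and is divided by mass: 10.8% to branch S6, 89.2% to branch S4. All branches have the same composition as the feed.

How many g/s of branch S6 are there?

29.16 g/s

Branch S6 flow = 0.108×270 = 29.16 g/s.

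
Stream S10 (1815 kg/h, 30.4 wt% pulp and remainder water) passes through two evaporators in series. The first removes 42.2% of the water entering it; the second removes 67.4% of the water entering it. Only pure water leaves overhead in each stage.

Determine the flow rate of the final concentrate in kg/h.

789.8 kg/h

water in feed = 1815×0.696 = 1263.2 kg/h.
After stage 1: water left = (1−0.422)×1263.2 = 730.15; stream total = 1281.9 kg/h.
After stage 2: water left = (1−0.674)×730.15 = 238.03; final concentrate = 789.79 kg/h.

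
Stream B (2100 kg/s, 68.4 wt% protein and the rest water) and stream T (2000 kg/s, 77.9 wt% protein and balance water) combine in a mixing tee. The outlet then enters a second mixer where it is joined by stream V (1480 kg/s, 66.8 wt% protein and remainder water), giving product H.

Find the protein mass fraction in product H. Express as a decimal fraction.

0.714

Overall, product flow = 5580 kg/s.
protein in = 2100×0.684 + 2000×0.779 + 1480×0.668 = 3983 kg/s.
protein fraction in H = 0.714.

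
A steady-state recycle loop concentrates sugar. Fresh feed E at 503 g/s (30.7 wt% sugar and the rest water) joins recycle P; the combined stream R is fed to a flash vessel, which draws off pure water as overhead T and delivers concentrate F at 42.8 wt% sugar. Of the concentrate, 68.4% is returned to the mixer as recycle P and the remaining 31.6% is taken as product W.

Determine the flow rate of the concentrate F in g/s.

Overall sugar balance (none leaves overhead): sugar in fresh feed = sugar in product, i.e. 503×0.307 = (1−0.684)·F·0.428.
F = 154.42/(0.428×0.316) = 1141.8 g/s.

1142 g/s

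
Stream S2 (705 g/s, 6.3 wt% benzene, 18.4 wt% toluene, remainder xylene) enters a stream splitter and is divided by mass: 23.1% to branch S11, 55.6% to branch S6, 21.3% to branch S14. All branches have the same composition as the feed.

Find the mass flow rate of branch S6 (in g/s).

Branch S6 flow = 0.556×705 = 391.98 g/s.

392 g/s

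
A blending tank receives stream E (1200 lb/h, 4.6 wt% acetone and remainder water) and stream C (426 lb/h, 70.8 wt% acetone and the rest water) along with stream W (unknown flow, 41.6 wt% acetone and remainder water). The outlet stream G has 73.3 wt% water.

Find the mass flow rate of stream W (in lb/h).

Let W be the unknown flow. Total out = 1626 + W.
water balance: 1269.2 + 0.584·W = 0.733·(1626 + W)
(0.584 − 0.733)·W = 0.733×1626 − 1269.2 = -77.334
W = -77.334 / -0.149 = 519.02 lb/h

519 lb/h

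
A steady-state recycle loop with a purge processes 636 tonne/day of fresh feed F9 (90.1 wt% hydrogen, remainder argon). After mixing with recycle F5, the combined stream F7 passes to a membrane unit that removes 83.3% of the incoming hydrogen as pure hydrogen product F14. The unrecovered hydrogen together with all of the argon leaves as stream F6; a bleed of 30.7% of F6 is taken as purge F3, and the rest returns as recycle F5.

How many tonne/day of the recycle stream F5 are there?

217.1 tonne/day

argon enters only via F9 and leaves only via the purge: 636×0.099 = 0.307×(argon in F6), and the membrane unit passes all argon, so argon in F7 = argon in F6 = 205.09 tonne/day.
hydrogen in F7: m_A = 636×0.901 + (1−0.307)·(1−0.833)·m_A, so m_A = 573.04/0.8843 = 648.03 tonne/day.
F6 = (1−0.833)×648.03 + 205.09 = 313.32 tonne/day.
Recycle F5 = (1−0.307)×313.32 = 217.13 tonne/day.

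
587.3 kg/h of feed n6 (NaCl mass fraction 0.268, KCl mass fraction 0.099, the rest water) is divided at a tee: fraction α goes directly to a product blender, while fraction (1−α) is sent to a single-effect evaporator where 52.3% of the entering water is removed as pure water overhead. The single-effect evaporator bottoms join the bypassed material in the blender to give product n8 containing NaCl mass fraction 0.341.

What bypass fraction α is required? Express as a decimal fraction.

All 587.3×0.268 = 157.4 kg/h of NaCl reaches n8, so n8 = 157.4/0.341 = 461.57 kg/h and vapour = 125.73 kg/h.
The evaporator receives (1−α)·587.3 of feed at 0.633 water and removes 0.523 of that water:
0.523×0.633×(1−α)×587.3 = 125.73
(1−α) = 125.73/194.43 = 0.6466;  α = 0.3534.

0.353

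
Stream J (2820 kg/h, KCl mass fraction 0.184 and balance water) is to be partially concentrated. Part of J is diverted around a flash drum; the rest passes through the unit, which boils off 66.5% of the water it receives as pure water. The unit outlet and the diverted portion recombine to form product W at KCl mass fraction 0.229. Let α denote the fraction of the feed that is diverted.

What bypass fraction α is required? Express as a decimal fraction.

0.638

All 2820×0.184 = 518.88 kg/h of KCl reaches W, so W = 518.88/0.229 = 2265.9 kg/h and vapour = 554.15 kg/h.
The evaporator receives (1−α)·2820 of feed at 0.816 water and removes 0.665 of that water:
0.665×0.816×(1−α)×2820 = 554.15
(1−α) = 554.15/1530.2 = 0.3621;  α = 0.6379.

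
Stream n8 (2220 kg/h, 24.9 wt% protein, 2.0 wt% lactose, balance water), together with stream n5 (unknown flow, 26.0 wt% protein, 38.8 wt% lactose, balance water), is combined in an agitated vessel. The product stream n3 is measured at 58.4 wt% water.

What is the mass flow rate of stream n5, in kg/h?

1407 kg/h

Let n5 be the unknown flow. Total out = 2220 + n5.
water balance: 1622.8 + 0.352·n5 = 0.584·(2220 + n5)
(0.352 − 0.584)·n5 = 0.584×2220 − 1622.8 = -326.34
n5 = -326.34 / -0.232 = 1406.6 kg/h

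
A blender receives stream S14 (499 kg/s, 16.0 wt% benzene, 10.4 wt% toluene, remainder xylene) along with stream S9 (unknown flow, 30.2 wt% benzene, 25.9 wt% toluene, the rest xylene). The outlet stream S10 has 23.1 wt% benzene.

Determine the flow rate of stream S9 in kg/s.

499 kg/s

Let S9 be the unknown flow. Total out = 499 + S9.
benzene balance: 79.84 + 0.302·S9 = 0.231·(499 + S9)
(0.302 − 0.231)·S9 = 0.231×499 − 79.84 = 35.429
S9 = 35.429 / 0.071 = 499 kg/s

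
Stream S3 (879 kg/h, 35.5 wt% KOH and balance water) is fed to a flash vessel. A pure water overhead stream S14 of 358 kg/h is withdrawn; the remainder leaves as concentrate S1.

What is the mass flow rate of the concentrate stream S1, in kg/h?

Concentrate = 879 − 358 = 521 kg/h.

521 kg/h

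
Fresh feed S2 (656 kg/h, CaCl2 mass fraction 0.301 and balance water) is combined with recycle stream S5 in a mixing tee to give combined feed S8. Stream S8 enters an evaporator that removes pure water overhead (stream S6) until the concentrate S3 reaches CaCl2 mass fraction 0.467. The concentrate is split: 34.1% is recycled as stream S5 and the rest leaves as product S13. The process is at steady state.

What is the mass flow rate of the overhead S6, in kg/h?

233.2 kg/h

Overall CaCl2 balance (none leaves overhead): CaCl2 in fresh feed = CaCl2 in product, i.e. 656×0.301 = (1−0.341)·S3·0.467.
S3 = 197.46/(0.467×0.659) = 641.61 kg/h.
Recycle S5 = 0.341×641.61 = 218.79 kg/h.
Combined feed S8 = 656 + 218.79 = 874.79 kg/h.
Overhead S6 = S8 − S3 = 874.79 − 641.61 = 233.18 kg/h.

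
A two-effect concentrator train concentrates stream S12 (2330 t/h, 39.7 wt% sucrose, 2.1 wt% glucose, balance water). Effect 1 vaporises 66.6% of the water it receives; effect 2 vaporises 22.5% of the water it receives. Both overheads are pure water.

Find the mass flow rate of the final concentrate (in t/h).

1325 t/h

water in feed = 2330×0.582 = 1356.1 t/h.
After stage 1: water left = (1−0.666)×1356.1 = 452.92; stream total = 1426.9 t/h.
After stage 2: water left = (1−0.225)×452.92 = 351.02; final concentrate = 1325 t/h.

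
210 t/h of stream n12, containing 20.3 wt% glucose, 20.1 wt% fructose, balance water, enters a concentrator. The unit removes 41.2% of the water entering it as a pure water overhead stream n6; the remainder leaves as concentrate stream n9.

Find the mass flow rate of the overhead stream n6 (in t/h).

51.57 t/h

water entering = 210×0.596 = 125.16 t/h; overhead removed = 0.412×125.16 = 51.566 t/h.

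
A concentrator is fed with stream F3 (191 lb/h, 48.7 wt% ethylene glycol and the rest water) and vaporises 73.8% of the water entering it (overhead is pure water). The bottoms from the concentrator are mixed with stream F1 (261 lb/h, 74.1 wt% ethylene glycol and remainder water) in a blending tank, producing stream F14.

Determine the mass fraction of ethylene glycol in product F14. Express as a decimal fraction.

Vapour removed = 0.738×0.513×191 = 72.311 lb/h; concentrate = 118.69 lb/h.
ethylene glycol reaching the mixer = 93.017 (from concentrate) + 261×0.741 = 286.42 lb/h.
Product flow = 118.69 + 261 = 379.69 lb/h; ethylene glycol fraction = 0.754.

0.754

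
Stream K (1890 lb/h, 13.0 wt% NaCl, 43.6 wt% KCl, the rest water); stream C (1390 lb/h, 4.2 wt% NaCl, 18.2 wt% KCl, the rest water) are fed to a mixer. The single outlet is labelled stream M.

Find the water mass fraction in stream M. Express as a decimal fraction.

Total flow out = 1890 + 1390 = 3280 lb/h.
water in = 1890×0.434 + 1390×0.776 = 1898.9 lb/h.
water mass fraction in M = 1898.9/3280 = 0.5789.

0.5789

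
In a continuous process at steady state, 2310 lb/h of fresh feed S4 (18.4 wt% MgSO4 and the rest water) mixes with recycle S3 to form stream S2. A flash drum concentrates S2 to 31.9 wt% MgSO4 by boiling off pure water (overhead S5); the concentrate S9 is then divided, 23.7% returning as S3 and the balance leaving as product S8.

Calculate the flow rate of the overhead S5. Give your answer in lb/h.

Overall MgSO4 balance (none leaves overhead): MgSO4 in fresh feed = MgSO4 in product, i.e. 2310×0.184 = (1−0.237)·S9·0.319.
S9 = 425.04/(0.319×0.763) = 1746.3 lb/h.
Recycle S3 = 0.237×1746.3 = 413.87 lb/h.
Combined feed S2 = 2310 + 413.87 = 2723.9 lb/h.
Overhead S5 = S2 − S9 = 2723.9 − 1746.3 = 977.59 lb/h.

977.6 lb/h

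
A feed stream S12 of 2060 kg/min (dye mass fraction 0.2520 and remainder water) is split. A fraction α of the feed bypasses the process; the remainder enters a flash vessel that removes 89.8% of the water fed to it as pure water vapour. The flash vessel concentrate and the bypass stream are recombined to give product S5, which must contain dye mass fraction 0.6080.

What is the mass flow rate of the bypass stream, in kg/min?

264.3 kg/min

All 2060×0.252 = 519.12 kg/min of dye reaches S5, so S5 = 519.12/0.608 = 853.82 kg/min and vapour = 1206.2 kg/min.
The evaporator receives (1−α)·2060 of feed at 0.748 water and removes 0.898 of that water:
0.898×0.748×(1−α)×2060 = 1206.2
(1−α) = 1206.2/1383.7 = 0.8717;  α = 0.1283.
Bypass flow = 0.1283×2060 = 264.29 kg/min.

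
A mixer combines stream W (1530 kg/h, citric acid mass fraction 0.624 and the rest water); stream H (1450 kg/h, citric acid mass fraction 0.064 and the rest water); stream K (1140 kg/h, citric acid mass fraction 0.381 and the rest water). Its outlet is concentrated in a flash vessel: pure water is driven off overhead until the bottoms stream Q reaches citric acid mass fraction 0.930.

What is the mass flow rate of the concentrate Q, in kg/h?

citric acid entering = 1530×0.624 + 1450×0.064 + 1140×0.381 = 1481.9 kg/h.
All citric acid reports to Q, so Q = 1481.9/0.930 = 1593.4 kg/h.

1593 kg/h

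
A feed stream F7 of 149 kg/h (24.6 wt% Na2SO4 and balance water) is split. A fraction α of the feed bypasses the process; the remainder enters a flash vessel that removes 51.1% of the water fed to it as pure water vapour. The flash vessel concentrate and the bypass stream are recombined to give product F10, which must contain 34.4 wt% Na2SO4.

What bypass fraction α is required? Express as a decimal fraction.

All 149×0.246 = 36.654 kg/h of Na2SO4 reaches F10, so F10 = 36.654/0.344 = 106.55 kg/h and vapour = 42.448 kg/h.
The evaporator receives (1−α)·149 of feed at 0.754 water and removes 0.511 of that water:
0.511×0.754×(1−α)×149 = 42.448
(1−α) = 42.448/57.409 = 0.7394;  α = 0.2606.

0.261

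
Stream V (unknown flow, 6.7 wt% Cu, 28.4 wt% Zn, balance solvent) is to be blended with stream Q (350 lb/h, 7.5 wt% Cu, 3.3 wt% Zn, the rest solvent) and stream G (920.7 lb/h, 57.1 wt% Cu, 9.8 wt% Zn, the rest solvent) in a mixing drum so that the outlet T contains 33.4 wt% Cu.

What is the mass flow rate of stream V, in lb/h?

Let V be the unknown flow. Total out = 1270.7 + V.
Cu balance: 551.97 + 0.067·V = 0.334·(1270.7 + V)
(0.067 − 0.334)·V = 0.334×1270.7 − 551.97 = -127.56
V = -127.56 / -0.267 = 477.74 lb/h

477.7 lb/h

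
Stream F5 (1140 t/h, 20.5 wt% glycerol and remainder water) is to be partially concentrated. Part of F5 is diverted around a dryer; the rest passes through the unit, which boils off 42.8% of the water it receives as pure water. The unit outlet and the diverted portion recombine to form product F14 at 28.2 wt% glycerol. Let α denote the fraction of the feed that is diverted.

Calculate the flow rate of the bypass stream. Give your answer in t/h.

All 1140×0.205 = 233.7 t/h of glycerol reaches F14, so F14 = 233.7/0.282 = 828.72 t/h and vapour = 311.28 t/h.
The evaporator receives (1−α)·1140 of feed at 0.795 water and removes 0.428 of that water:
0.428×0.795×(1−α)×1140 = 311.28
(1−α) = 311.28/387.9 = 0.8025;  α = 0.1975.
Bypass flow = 0.1975×1140 = 225.18 t/h.

225.2 t/h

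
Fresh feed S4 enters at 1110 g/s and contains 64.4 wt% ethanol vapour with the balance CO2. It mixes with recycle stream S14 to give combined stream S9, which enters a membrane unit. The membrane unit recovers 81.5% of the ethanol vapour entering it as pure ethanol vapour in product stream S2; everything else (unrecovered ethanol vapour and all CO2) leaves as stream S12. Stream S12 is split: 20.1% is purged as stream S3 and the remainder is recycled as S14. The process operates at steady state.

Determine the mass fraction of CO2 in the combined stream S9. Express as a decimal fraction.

0.701

CO2 enters only via S4 and leaves only via the purge: 1110×0.356 = 0.201×(CO2 in S12), and the membrane unit passes all CO2, so CO2 in S9 = CO2 in S12 = 1966 g/s.
ethanol vapour in S9: m_A = 1110×0.644 + (1−0.201)·(1−0.815)·m_A, so m_A = 714.84/0.8522 = 838.83 g/s.
S9 = 838.83 + 1966 = 2804.8 g/s.
CO2 fraction in S9 = 1966/2804.8 = 0.701.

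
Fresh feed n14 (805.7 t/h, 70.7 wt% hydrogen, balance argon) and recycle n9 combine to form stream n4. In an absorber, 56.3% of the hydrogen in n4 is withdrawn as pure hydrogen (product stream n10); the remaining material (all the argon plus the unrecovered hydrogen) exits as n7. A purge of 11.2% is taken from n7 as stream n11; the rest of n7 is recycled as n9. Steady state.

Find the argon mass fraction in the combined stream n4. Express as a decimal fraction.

argon enters only via n14 and leaves only via the purge: 805.7×0.293 = 0.112×(argon in n7), and the absorber passes all argon, so argon in n4 = argon in n7 = 2107.8 t/h.
hydrogen in n4: m_A = 805.7×0.707 + (1−0.112)·(1−0.563)·m_A, so m_A = 569.63/0.6119 = 930.85 t/h.
n4 = 930.85 + 2107.8 = 3038.6 t/h.
argon fraction in n4 = 2107.8/3038.6 = 0.694.

0.694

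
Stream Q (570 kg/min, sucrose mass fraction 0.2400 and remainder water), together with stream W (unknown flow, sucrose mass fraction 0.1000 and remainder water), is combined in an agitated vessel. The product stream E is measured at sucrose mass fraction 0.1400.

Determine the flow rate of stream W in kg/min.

Let W be the unknown flow. Total out = 570 + W.
sucrose balance: 136.8 + 0.100·W = 0.140·(570 + W)
(0.100 − 0.140)·W = 0.140×570 − 136.8 = -57
W = -57 / -0.040 = 1425 kg/min

1425 kg/min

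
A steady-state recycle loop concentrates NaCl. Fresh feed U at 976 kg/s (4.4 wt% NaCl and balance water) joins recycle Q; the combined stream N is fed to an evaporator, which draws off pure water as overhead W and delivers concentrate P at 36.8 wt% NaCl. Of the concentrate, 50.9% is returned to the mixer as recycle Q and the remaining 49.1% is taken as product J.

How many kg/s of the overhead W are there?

859.3 kg/s

Overall NaCl balance (none leaves overhead): NaCl in fresh feed = NaCl in product, i.e. 976×0.044 = (1−0.509)·P·0.368.
P = 42.944/(0.368×0.491) = 237.67 kg/s.
Recycle Q = 0.509×237.67 = 120.97 kg/s.
Combined feed N = 976 + 120.97 = 1097 kg/s.
Overhead W = N − P = 1097 − 237.67 = 859.3 kg/s.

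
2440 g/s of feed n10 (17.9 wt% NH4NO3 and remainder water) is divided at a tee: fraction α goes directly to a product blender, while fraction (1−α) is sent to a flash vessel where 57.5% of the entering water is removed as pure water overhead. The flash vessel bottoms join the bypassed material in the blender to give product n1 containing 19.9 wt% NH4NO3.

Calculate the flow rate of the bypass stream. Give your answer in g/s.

1921 g/s

All 2440×0.179 = 436.76 g/s of NH4NO3 reaches n1, so n1 = 436.76/0.199 = 2194.8 g/s and vapour = 245.23 g/s.
The evaporator receives (1−α)·2440 of feed at 0.821 water and removes 0.575 of that water:
0.575×0.821×(1−α)×2440 = 245.23
(1−α) = 245.23/1151.9 = 0.2129;  α = 0.7871.
Bypass flow = 0.7871×2440 = 1920.5 g/s.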